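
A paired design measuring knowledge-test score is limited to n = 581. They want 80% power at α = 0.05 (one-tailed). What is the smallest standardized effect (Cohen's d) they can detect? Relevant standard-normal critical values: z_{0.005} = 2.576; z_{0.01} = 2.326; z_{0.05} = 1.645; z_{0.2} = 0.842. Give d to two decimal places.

For a single sample (or paired design) of n = 581: d_min = (z_{α} + z_β)/√n.
z-sum = 1.645 + 0.842 = 2.487.
d_min = 2.487 / √581 = 2.487 / 24.104 = 0.103.

d_min ≈ 0.10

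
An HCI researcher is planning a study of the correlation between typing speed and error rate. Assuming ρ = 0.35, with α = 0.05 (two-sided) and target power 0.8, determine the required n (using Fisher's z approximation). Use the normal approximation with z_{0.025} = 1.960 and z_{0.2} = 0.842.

Fisher's z: C = ½·ln((1+r)/(1−r)) = ½·ln(2.0769) = 0.3654.
n = ((z_{α/2} + z_β)/C)² + 3.
(1.960 + 0.842) / 0.3654 = 2.802 / 0.3654 = 7.668.
n = 7.668² + 3 = 58.80 + 3 = 61.8.
Round up.

n = 62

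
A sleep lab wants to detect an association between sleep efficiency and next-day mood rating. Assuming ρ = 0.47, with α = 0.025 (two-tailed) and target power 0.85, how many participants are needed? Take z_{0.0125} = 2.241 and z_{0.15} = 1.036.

n = 45

Fisher's z: C = ½·ln((1+r)/(1−r)) = ½·ln(2.7736) = 0.5101.
n = ((z_{α/2} + z_β)/C)² + 3.
(2.241 + 1.036) / 0.5101 = 3.277 / 0.5101 = 6.424.
n = 6.424² + 3 = 41.27 + 3 = 44.3.
Round up.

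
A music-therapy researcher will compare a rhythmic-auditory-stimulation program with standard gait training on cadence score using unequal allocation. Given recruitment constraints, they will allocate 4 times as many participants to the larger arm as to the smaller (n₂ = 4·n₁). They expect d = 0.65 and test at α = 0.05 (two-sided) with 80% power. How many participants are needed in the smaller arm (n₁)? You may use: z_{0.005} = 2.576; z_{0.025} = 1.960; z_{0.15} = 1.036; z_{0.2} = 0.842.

With allocation ratio k = n₂/n₁ = 4, Var(x̄₁−x̄₂) = σ²(1/n₁ + 1/(k·n₁)) = σ²·(k+1)/(k·n₁).
So n₁ = (1 + 1/k)·((z_{α/2} + z_β)/d)² = 1.250 × (2.802/0.65)².
n₁ = 1.250 × 18.58 = 23.2.
Round up: n₁ = 24, giving n₂ = 4 × 24 = 96.

n₁ = 24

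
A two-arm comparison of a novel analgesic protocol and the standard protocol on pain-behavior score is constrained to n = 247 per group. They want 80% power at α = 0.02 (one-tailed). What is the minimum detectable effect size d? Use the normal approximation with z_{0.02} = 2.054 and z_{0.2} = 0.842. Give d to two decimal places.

For two independent groups of n = 247 each: d_min = (z_{α} + z_β)·√(2/n).
z-sum = 2.054 + 0.842 = 2.896.
d_min = 2.896 × √(2/247) = 2.896 × 0.0900 = 0.261.

d_min ≈ 0.26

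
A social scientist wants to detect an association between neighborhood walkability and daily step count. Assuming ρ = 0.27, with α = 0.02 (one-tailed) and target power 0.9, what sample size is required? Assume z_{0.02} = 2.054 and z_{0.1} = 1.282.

n = 149

Fisher's z: C = ½·ln((1+r)/(1−r)) = ½·ln(1.7397) = 0.2769.
n = ((z_{α} + z_β)/C)² + 3.
(2.054 + 1.282) / 0.2769 = 3.336 / 0.2769 = 12.048.
n = 12.048² + 3 = 145.15 + 3 = 148.1.
Round up.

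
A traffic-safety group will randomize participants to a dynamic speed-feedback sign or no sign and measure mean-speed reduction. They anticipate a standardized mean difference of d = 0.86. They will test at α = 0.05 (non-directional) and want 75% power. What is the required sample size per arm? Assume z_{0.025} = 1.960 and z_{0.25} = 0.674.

n = 19 per group

For two independent groups with equal n: n = 2·((z_{α/2} + z_β) / d)².
z_{α/2} + z_β = 1.960 + 0.674 = 2.634.
n = 2 × (2.634 / 0.86)² = 2 × 3.063² = 2 × 9.38 = 18.8.
Round up to the next whole participant.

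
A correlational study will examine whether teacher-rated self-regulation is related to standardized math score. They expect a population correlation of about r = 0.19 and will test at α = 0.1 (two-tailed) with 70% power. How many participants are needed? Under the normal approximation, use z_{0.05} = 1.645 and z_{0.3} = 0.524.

n = 131

Fisher's z: C = ½·ln((1+r)/(1−r)) = ½·ln(1.4691) = 0.1923.
n = ((z_{α/2} + z_β)/C)² + 3.
(1.645 + 0.524) / 0.1923 = 2.169 / 0.1923 = 11.279.
n = 11.279² + 3 = 127.22 + 3 = 130.2.
Round up.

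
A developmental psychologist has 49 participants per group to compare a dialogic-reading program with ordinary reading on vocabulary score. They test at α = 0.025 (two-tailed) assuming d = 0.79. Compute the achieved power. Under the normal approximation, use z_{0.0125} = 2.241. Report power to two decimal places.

power ≈ 0.95

For two equal groups, power = Φ(d·√(n/2) − z_{α/2}).
d·√(n/2) = 0.79 × √(49/2) = 0.79 × 4.950 = 3.910.
z_β = 3.910 − 2.241 = 1.669.
Power = Φ(1.669) = 0.952.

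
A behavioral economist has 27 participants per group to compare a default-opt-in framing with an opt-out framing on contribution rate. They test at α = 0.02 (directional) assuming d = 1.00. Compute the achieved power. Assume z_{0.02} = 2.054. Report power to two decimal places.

For two equal groups, power = Φ(d·√(n/2) − z_{α}).
d·√(n/2) = 1.00 × √(27/2) = 1.00 × 3.674 = 3.674.
z_β = 3.674 − 2.054 = 1.620.
Power = Φ(1.620) = 0.947.

power ≈ 0.95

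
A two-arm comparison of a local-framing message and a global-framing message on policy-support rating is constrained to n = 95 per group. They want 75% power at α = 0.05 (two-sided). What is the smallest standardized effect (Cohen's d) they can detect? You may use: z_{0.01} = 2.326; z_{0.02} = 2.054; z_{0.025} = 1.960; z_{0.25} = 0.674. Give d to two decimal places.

d_min ≈ 0.38

For two independent groups of n = 95 each: d_min = (z_{α/2} + z_β)·√(2/n).
z-sum = 1.960 + 0.674 = 2.634.
d_min = 2.634 × √(2/95) = 2.634 × 0.1451 = 0.382.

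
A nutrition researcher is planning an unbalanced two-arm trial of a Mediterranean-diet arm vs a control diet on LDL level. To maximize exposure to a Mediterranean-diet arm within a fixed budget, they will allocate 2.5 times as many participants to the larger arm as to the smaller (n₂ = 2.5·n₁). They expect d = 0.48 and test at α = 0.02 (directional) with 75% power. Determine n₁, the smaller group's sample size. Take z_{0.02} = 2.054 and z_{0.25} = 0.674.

With allocation ratio k = n₂/n₁ = 2.5, Var(x̄₁−x̄₂) = σ²(1/n₁ + 1/(k·n₁)) = σ²·(k+1)/(k·n₁).
So n₁ = (1 + 1/k)·((z_{α} + z_β)/d)² = 1.400 × (2.728/0.48)².
n₁ = 1.400 × 32.30 = 45.2.
Round up: n₁ = 46, giving n₂ = 2.5 × 46 = 115.

n₁ = 46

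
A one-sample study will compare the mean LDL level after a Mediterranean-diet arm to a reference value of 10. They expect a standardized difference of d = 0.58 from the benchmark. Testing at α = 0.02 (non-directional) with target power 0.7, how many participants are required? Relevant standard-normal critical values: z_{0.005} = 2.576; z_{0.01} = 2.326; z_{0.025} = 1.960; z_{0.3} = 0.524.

n = 25

For a one-sample test: n = ((z_{α/2} + z_β) / d)².
z_{α/2} + z_β = 2.326 + 0.524 = 2.850.
n = (2.850 / 0.58)² = 4.914² = 24.15.
Round up.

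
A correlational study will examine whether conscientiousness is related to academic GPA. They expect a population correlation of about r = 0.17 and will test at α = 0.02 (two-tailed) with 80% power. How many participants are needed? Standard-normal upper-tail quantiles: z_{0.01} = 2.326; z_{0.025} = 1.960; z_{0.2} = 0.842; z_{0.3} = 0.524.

Fisher's z: C = ½·ln((1+r)/(1−r)) = ½·ln(1.4096) = 0.1717.
n = ((z_{α/2} + z_β)/C)² + 3.
(2.326 + 0.842) / 0.1717 = 3.168 / 0.1717 = 18.451.
n = 18.451² + 3 = 340.43 + 3 = 343.4.
Round up.

n = 344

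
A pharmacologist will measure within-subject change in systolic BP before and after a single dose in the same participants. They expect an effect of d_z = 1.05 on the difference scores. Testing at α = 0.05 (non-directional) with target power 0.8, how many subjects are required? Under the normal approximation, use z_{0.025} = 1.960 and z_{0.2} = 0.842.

n = 8 pairs

For a paired (one-sample on differences) test: n = ((z_{α/2} + z_β) / d)².
z_{α/2} + z_β = 1.960 + 0.842 = 2.802.
n = (2.802 / 1.05)² = 2.669² = 7.12.
Round up.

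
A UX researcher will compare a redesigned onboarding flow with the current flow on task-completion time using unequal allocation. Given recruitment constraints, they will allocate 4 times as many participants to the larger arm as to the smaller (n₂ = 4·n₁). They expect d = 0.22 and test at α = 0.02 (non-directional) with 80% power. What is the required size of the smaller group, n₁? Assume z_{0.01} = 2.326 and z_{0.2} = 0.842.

With allocation ratio k = n₂/n₁ = 4, Var(x̄₁−x̄₂) = σ²(1/n₁ + 1/(k·n₁)) = σ²·(k+1)/(k·n₁).
So n₁ = (1 + 1/k)·((z_{α/2} + z_β)/d)² = 1.250 × (3.168/0.22)².
n₁ = 1.250 × 207.36 = 259.2.
Round up: n₁ = 260, giving n₂ = 4 × 260 = 1040.

n₁ = 260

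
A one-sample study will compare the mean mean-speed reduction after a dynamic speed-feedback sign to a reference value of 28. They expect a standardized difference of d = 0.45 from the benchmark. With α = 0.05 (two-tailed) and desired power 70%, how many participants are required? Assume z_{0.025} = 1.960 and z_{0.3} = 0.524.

n = 31

For a one-sample test: n = ((z_{α/2} + z_β) / d)².
z_{α/2} + z_β = 1.960 + 0.524 = 2.484.
n = (2.484 / 0.45)² = 5.520² = 30.47.
Round up.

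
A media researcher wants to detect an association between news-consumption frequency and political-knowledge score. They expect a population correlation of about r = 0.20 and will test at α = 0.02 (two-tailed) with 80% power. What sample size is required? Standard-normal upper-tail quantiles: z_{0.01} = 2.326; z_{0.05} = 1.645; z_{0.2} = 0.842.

n = 248

Fisher's z: C = ½·ln((1+r)/(1−r)) = ½·ln(1.5000) = 0.2027.
n = ((z_{α/2} + z_β)/C)² + 3.
(2.326 + 0.842) / 0.2027 = 3.168 / 0.2027 = 15.629.
n = 15.629² + 3 = 244.27 + 3 = 247.3.
Round up.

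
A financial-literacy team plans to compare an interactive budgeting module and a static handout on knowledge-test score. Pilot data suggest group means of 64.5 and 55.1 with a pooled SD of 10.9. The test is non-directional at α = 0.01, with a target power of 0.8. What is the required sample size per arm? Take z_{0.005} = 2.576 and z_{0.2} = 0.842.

n = 32 per group

Cohen's d = |M₁ − M₂| / SD_pooled = |64.5 − 55.1| / 10.9 = 9.4 / 10.9 = 0.862.
For two independent groups with equal n: n = 2·((z_{α/2} + z_β) / d)².
z_{α/2} + z_β = 2.576 + 0.842 = 3.418.
n = 2 × (3.418 / 0.862)² = 2 × 3.965² = 2 × 15.72 = 31.4.
Round up to the next whole participant.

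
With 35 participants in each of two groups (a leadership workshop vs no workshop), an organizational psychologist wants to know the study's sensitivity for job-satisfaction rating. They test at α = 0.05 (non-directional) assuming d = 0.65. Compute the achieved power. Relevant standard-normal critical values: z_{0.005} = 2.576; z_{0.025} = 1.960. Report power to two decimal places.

For two equal groups, power = Φ(d·√(n/2) − z_{α/2}).
d·√(n/2) = 0.65 × √(35/2) = 0.65 × 4.183 = 2.719.
z_β = 2.719 − 1.960 = 0.759.
Power = Φ(0.759) = 0.776.

power ≈ 0.78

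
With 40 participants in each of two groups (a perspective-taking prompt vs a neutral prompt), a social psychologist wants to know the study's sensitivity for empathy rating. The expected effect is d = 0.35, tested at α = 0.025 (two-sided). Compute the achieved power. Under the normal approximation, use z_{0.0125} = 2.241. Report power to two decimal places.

For two equal groups, power = Φ(d·√(n/2) − z_{α/2}).
d·√(n/2) = 0.35 × √(40/2) = 0.35 × 4.472 = 1.565.
z_β = 1.565 − 2.241 = -0.676.
Power = Φ(-0.676) = 0.250.

power ≈ 0.25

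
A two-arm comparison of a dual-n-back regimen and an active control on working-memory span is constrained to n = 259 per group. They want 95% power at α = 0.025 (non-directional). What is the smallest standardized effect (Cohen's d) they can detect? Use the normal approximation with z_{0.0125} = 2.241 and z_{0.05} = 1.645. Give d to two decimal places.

d_min ≈ 0.34

For two independent groups of n = 259 each: d_min = (z_{α/2} + z_β)·√(2/n).
z-sum = 2.241 + 1.645 = 3.886.
d_min = 3.886 × √(2/259) = 3.886 × 0.0879 = 0.341.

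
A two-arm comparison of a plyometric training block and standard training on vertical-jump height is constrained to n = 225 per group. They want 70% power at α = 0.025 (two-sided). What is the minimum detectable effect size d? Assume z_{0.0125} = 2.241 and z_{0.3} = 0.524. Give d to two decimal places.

For two independent groups of n = 225 each: d_min = (z_{α/2} + z_β)·√(2/n).
z-sum = 2.241 + 0.524 = 2.765.
d_min = 2.765 × √(2/225) = 2.765 × 0.0943 = 0.261.

d_min ≈ 0.26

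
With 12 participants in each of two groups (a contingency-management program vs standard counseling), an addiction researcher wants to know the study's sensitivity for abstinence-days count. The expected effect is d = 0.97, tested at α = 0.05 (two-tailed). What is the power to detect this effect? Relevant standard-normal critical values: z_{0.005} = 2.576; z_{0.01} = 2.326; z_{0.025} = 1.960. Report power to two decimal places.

For two equal groups, power = Φ(d·√(n/2) − z_{α/2}).
d·√(n/2) = 0.97 × √(12/2) = 0.97 × 2.449 = 2.376.
z_β = 2.376 − 1.960 = 0.416.
Power = Φ(0.416) = 0.661.

power ≈ 0.66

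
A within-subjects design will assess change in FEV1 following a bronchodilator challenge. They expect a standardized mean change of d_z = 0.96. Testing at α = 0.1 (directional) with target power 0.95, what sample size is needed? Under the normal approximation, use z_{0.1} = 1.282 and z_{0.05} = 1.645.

For a paired (one-sample on differences) test: n = ((z_{α} + z_β) / d)².
z_{α} + z_β = 1.282 + 1.645 = 2.927.
n = (2.927 / 0.96)² = 3.049² = 9.30.
Round up.

n = 10 pairs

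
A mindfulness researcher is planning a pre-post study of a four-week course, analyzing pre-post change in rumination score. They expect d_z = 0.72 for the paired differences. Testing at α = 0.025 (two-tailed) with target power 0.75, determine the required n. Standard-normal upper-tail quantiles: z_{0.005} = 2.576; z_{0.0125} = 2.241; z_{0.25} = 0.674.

n = 17 pairs

For a paired (one-sample on differences) test: n = ((z_{α/2} + z_β) / d)².
z_{α/2} + z_β = 2.241 + 0.674 = 2.915.
n = (2.915 / 0.72)² = 4.049² = 16.39.
Round up.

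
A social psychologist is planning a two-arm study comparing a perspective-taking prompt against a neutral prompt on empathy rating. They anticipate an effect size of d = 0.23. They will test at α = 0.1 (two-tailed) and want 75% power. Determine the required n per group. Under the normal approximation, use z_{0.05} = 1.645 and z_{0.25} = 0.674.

For two independent groups with equal n: n = 2·((z_{α/2} + z_β) / d)².
z_{α/2} + z_β = 1.645 + 0.674 = 2.319.
n = 2 × (2.319 / 0.23)² = 2 × 10.083² = 2 × 101.66 = 203.3.
Round up to the next whole participant.

n = 204 per group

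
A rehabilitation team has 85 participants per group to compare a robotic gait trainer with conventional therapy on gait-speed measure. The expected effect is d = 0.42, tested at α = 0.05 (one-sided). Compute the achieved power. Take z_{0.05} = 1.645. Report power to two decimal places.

power ≈ 0.86

For two equal groups, power = Φ(d·√(n/2) − z_{α}).
d·√(n/2) = 0.42 × √(85/2) = 0.42 × 6.519 = 2.738.
z_β = 2.738 − 1.645 = 1.093.
Power = Φ(1.093) = 0.863.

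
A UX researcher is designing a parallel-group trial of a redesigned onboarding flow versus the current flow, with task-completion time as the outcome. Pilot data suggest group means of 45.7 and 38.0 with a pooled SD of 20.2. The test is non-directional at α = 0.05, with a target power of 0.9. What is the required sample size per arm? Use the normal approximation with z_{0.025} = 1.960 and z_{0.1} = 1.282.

n = 145 per group

Cohen's d = |M₁ − M₂| / SD_pooled = |45.7 − 38.0| / 20.2 = 7.7 / 20.2 = 0.381.
For two independent groups with equal n: n = 2·((z_{α/2} + z_β) / d)².
z_{α/2} + z_β = 1.960 + 1.282 = 3.242.
n = 2 × (3.242 / 0.381)² = 2 × 8.509² = 2 × 72.41 = 144.8.
Round up to the next whole participant.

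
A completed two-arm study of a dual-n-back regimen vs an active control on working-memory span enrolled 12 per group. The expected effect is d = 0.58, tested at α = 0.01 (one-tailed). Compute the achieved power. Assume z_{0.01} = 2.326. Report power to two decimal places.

power ≈ 0.18

For two equal groups, power = Φ(d·√(n/2) − z_{α}).
d·√(n/2) = 0.58 × √(12/2) = 0.58 × 2.449 = 1.421.
z_β = 1.421 − 2.326 = -0.905.
Power = Φ(-0.905) = 0.183.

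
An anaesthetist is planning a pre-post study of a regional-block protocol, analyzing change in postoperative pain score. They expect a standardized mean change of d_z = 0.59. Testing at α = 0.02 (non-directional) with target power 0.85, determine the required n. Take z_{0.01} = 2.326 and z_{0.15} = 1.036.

n = 33 pairs

For a paired (one-sample on differences) test: n = ((z_{α/2} + z_β) / d)².
z_{α/2} + z_β = 2.326 + 1.036 = 3.362.
n = (3.362 / 0.59)² = 5.698² = 32.47.
Round up.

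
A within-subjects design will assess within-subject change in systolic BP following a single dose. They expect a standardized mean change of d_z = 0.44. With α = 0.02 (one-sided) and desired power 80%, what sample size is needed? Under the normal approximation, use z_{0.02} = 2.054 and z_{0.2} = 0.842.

n = 44 pairs

For a paired (one-sample on differences) test: n = ((z_{α} + z_β) / d)².
z_{α} + z_β = 2.054 + 0.842 = 2.896.
n = (2.896 / 0.44)² = 6.582² = 43.32.
Round up.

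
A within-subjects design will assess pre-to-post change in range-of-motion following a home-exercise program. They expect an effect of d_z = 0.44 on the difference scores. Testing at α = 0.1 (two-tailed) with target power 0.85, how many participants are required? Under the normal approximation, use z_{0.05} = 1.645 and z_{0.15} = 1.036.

For a paired (one-sample on differences) test: n = ((z_{α/2} + z_β) / d)².
z_{α/2} + z_β = 1.645 + 1.036 = 2.681.
n = (2.681 / 0.44)² = 6.093² = 37.13.
Round up.

n = 38 pairs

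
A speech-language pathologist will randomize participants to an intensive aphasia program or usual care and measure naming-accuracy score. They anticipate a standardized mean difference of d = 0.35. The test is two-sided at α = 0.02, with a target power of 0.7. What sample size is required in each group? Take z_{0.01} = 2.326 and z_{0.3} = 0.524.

For two independent groups with equal n: n = 2·((z_{α/2} + z_β) / d)².
z_{α/2} + z_β = 2.326 + 0.524 = 2.850.
n = 2 × (2.850 / 0.35)² = 2 × 8.143² = 2 × 66.31 = 132.6.
Round up to the next whole participant.

n = 133 per group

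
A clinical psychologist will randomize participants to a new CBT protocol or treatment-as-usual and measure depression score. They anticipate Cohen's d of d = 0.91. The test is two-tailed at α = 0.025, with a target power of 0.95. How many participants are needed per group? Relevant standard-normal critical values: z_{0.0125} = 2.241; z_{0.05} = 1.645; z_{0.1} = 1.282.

For two independent groups with equal n: n = 2·((z_{α/2} + z_β) / d)².
z_{α/2} + z_β = 2.241 + 1.645 = 3.886.
n = 2 × (3.886 / 0.91)² = 2 × 4.270² = 2 × 18.24 = 36.5.
Round up to the next whole participant.

n = 37 per group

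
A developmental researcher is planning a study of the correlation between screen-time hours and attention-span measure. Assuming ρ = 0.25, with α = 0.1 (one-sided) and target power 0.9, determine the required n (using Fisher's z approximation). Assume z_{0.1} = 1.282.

n = 104

Fisher's z: C = ½·ln((1+r)/(1−r)) = ½·ln(1.6667) = 0.2554.
n = ((z_{α} + z_β)/C)² + 3.
(1.282 + 1.282) / 0.2554 = 2.564 / 0.2554 = 10.039.
n = 10.039² + 3 = 100.78 + 3 = 103.8.
Round up.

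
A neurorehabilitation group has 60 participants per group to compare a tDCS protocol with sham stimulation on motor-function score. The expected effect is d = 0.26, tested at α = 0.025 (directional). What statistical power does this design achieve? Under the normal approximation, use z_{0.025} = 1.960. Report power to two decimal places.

power ≈ 0.30

For two equal groups, power = Φ(d·√(n/2) − z_{α}).
d·√(n/2) = 0.26 × √(60/2) = 0.26 × 5.477 = 1.424.
z_β = 1.424 − 1.960 = -0.536.
Power = Φ(-0.536) = 0.296.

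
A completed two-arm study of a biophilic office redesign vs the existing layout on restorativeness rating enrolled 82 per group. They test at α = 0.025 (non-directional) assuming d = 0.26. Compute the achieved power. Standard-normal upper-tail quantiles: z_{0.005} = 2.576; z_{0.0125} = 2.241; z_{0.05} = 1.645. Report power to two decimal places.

For two equal groups, power = Φ(d·√(n/2) − z_{α/2}).
d·√(n/2) = 0.26 × √(82/2) = 0.26 × 6.403 = 1.665.
z_β = 1.665 − 2.241 = -0.576.
Power = Φ(-0.576) = 0.282.

power ≈ 0.28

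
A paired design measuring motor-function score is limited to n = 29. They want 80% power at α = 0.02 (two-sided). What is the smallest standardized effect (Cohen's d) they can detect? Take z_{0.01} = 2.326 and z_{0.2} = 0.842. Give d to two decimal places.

d_min ≈ 0.59

For a single sample (or paired design) of n = 29: d_min = (z_{α/2} + z_β)/√n.
z-sum = 2.326 + 0.842 = 3.168.
d_min = 3.168 / √29 = 3.168 / 5.385 = 0.588.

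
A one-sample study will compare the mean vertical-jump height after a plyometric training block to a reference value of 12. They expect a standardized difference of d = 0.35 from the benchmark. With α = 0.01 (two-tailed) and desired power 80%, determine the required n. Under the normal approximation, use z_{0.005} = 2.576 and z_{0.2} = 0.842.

For a one-sample test: n = ((z_{α/2} + z_β) / d)².
z_{α/2} + z_β = 2.576 + 0.842 = 3.418.
n = (3.418 / 0.35)² = 9.766² = 95.37.
Round up.

n = 96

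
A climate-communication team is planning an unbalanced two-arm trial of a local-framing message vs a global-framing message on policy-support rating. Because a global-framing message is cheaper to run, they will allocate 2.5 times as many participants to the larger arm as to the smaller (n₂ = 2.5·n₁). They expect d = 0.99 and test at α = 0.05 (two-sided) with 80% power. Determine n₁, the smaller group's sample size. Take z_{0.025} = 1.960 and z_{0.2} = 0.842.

With allocation ratio k = n₂/n₁ = 2.5, Var(x̄₁−x̄₂) = σ²(1/n₁ + 1/(k·n₁)) = σ²·(k+1)/(k·n₁).
So n₁ = (1 + 1/k)·((z_{α/2} + z_β)/d)² = 1.400 × (2.802/0.99)².
n₁ = 1.400 × 8.01 = 11.2.
Round up: n₁ = 12, giving n₂ = 2.5 × 12 = 30.

n₁ = 12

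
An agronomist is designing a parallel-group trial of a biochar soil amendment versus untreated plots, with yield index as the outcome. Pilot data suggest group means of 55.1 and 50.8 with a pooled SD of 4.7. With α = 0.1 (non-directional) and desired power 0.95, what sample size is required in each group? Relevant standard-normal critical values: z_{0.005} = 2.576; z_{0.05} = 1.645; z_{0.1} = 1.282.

n = 26 per group

Cohen's d = |M₁ − M₂| / SD_pooled = |55.1 − 50.8| / 4.7 = 4.3 / 4.7 = 0.915.
For two independent groups with equal n: n = 2·((z_{α/2} + z_β) / d)².
z_{α/2} + z_β = 1.645 + 1.645 = 3.290.
n = 2 × (3.290 / 0.915)² = 2 × 3.596² = 2 × 12.93 = 25.9.
Round up to the next whole participant.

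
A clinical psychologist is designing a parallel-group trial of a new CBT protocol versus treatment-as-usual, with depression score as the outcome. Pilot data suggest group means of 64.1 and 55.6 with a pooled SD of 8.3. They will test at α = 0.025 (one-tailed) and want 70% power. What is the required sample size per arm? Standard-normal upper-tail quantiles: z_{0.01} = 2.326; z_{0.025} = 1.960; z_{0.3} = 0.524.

n = 12 per group

Cohen's d = |M₁ − M₂| / SD_pooled = |64.1 − 55.6| / 8.3 = 8.5 / 8.3 = 1.024.
For two independent groups with equal n: n = 2·((z_{α} + z_β) / d)².
z_{α} + z_β = 1.960 + 0.524 = 2.484.
n = 2 × (2.484 / 1.024)² = 2 × 2.426² = 2 × 5.88 = 11.8.
Round up to the next whole participant.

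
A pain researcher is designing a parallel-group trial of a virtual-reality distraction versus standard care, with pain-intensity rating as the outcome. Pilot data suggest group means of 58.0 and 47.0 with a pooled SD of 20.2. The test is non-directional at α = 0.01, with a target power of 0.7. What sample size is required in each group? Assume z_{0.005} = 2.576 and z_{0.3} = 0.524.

n = 65 per group

Cohen's d = |M₁ − M₂| / SD_pooled = |58.0 − 47.0| / 20.2 = 11.0 / 20.2 = 0.545.
For two independent groups with equal n: n = 2·((z_{α/2} + z_β) / d)².
z_{α/2} + z_β = 2.576 + 0.524 = 3.100.
n = 2 × (3.100 / 0.545)² = 2 × 5.688² = 2 × 32.35 = 64.7.
Round up to the next whole participant.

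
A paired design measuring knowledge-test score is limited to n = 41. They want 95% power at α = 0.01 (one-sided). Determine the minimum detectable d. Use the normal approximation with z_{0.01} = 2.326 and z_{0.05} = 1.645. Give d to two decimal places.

d_min ≈ 0.62

For a single sample (or paired design) of n = 41: d_min = (z_{α} + z_β)/√n.
z-sum = 2.326 + 1.645 = 3.971.
d_min = 3.971 / √41 = 3.971 / 6.403 = 0.620.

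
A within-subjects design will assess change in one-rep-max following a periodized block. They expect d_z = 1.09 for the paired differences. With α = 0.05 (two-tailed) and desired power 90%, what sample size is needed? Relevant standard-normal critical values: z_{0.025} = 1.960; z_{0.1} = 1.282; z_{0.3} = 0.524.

n = 9 pairs

For a paired (one-sample on differences) test: n = ((z_{α/2} + z_β) / d)².
z_{α/2} + z_β = 1.960 + 1.282 = 3.242.
n = (3.242 / 1.09)² = 2.974² = 8.85.
Round up.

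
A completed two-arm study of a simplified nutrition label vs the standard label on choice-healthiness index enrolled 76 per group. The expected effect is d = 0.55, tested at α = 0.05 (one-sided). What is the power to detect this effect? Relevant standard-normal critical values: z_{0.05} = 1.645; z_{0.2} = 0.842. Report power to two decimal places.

power ≈ 0.96

For two equal groups, power = Φ(d·√(n/2) − z_{α}).
d·√(n/2) = 0.55 × √(76/2) = 0.55 × 6.164 = 3.390.
z_β = 3.390 − 1.645 = 1.745.
Power = Φ(1.745) = 0.960.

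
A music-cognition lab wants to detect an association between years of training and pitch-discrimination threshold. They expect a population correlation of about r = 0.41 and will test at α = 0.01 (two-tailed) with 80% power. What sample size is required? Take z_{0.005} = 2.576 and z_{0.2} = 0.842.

Fisher's z: C = ½·ln((1+r)/(1−r)) = ½·ln(2.3898) = 0.4356.
n = ((z_{α/2} + z_β)/C)² + 3.
(2.576 + 0.842) / 0.4356 = 3.418 / 0.4356 = 7.847.
n = 7.847² + 3 = 61.57 + 3 = 64.6.
Round up.

n = 65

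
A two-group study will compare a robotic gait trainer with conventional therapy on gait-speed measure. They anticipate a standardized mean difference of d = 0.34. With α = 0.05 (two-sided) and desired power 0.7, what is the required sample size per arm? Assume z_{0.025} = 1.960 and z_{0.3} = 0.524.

For two independent groups with equal n: n = 2·((z_{α/2} + z_β) / d)².
z_{α/2} + z_β = 1.960 + 0.524 = 2.484.
n = 2 × (2.484 / 0.34)² = 2 × 7.306² = 2 × 53.38 = 106.8.
Round up to the next whole participant.

n = 107 per group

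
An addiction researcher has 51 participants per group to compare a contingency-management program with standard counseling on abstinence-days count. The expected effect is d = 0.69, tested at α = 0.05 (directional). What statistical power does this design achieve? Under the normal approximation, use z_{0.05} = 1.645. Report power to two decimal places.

For two equal groups, power = Φ(d·√(n/2) − z_{α}).
d·√(n/2) = 0.69 × √(51/2) = 0.69 × 5.050 = 3.484.
z_β = 3.484 − 1.645 = 1.839.
Power = Φ(1.839) = 0.967.

power ≈ 0.97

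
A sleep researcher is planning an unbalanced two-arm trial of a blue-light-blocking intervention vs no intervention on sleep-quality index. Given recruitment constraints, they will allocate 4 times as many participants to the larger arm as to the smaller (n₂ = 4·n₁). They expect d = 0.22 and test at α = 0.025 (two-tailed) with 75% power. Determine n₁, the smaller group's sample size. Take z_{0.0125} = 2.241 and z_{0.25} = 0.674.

With allocation ratio k = n₂/n₁ = 4, Var(x̄₁−x̄₂) = σ²(1/n₁ + 1/(k·n₁)) = σ²·(k+1)/(k·n₁).
So n₁ = (1 + 1/k)·((z_{α/2} + z_β)/d)² = 1.250 × (2.915/0.22)².
n₁ = 1.250 × 175.56 = 219.5.
Round up: n₁ = 220, giving n₂ = 4 × 220 = 880.

n₁ = 220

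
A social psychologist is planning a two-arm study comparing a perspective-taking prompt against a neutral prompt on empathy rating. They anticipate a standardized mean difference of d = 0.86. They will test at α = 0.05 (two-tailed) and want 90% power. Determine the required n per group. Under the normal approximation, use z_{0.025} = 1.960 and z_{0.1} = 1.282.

For two independent groups with equal n: n = 2·((z_{α/2} + z_β) / d)².
z_{α/2} + z_β = 1.960 + 1.282 = 3.242.
n = 2 × (3.242 / 0.86)² = 2 × 3.770² = 2 × 14.21 = 28.4.
Round up to the next whole participant.

n = 29 per group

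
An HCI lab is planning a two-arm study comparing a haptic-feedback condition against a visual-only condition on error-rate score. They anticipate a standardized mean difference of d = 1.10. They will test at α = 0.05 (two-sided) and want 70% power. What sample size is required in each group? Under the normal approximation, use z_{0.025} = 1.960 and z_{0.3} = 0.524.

For two independent groups with equal n: n = 2·((z_{α/2} + z_β) / d)².
z_{α/2} + z_β = 1.960 + 0.524 = 2.484.
n = 2 × (2.484 / 1.10)² = 2 × 2.258² = 2 × 5.10 = 10.2.
Round up to the next whole participant.

n = 11 per group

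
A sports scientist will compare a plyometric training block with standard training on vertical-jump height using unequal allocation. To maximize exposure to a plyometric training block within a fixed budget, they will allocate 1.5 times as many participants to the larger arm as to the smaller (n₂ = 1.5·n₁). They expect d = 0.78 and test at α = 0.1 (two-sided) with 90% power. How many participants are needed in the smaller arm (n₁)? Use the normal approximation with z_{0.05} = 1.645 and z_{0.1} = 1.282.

n₁ = 24

With allocation ratio k = n₂/n₁ = 1.5, Var(x̄₁−x̄₂) = σ²(1/n₁ + 1/(k·n₁)) = σ²·(k+1)/(k·n₁).
So n₁ = (1 + 1/k)·((z_{α/2} + z_β)/d)² = 1.667 × (2.927/0.78)².
n₁ = 1.667 × 14.08 = 23.5.
Round up: n₁ = 24, giving n₂ = 1.5 × 24 = 36.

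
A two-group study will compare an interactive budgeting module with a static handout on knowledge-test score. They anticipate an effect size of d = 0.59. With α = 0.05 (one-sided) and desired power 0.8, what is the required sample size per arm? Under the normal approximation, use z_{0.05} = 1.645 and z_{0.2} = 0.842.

For two independent groups with equal n: n = 2·((z_{α} + z_β) / d)².
z_{α} + z_β = 1.645 + 0.842 = 2.487.
n = 2 × (2.487 / 0.59)² = 2 × 4.215² = 2 × 17.77 = 35.5.
Round up to the next whole participant.

n = 36 per group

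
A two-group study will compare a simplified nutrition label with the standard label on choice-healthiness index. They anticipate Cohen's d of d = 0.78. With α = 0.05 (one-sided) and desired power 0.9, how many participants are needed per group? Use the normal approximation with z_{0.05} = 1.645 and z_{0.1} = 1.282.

For two independent groups with equal n: n = 2·((z_{α} + z_β) / d)².
z_{α} + z_β = 1.645 + 1.282 = 2.927.
n = 2 × (2.927 / 0.78)² = 2 × 3.753² = 2 × 14.08 = 28.2.
Round up to the next whole participant.

n = 29 per group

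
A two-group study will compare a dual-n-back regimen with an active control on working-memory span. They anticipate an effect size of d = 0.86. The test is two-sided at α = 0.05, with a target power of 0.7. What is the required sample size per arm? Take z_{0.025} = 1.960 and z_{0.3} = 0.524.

n = 17 per group

For two independent groups with equal n: n = 2·((z_{α/2} + z_β) / d)².
z_{α/2} + z_β = 1.960 + 0.524 = 2.484.
n = 2 × (2.484 / 0.86)² = 2 × 2.888² = 2 × 8.34 = 16.7.
Round up to the next whole participant.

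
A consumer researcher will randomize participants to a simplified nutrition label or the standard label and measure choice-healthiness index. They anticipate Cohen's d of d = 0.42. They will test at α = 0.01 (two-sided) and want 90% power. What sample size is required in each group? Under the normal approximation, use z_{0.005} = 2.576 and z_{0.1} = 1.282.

For two independent groups with equal n: n = 2·((z_{α/2} + z_β) / d)².
z_{α/2} + z_β = 2.576 + 1.282 = 3.858.
n = 2 × (3.858 / 0.42)² = 2 × 9.186² = 2 × 84.38 = 168.8.
Round up to the next whole participant.

n = 169 per group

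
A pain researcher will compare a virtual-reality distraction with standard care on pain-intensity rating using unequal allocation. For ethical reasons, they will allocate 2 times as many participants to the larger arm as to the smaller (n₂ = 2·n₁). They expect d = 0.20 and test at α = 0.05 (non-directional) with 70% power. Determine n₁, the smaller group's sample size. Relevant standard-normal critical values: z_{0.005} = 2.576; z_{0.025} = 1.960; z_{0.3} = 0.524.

n₁ = 232

With allocation ratio k = n₂/n₁ = 2, Var(x̄₁−x̄₂) = σ²(1/n₁ + 1/(k·n₁)) = σ²·(k+1)/(k·n₁).
So n₁ = (1 + 1/k)·((z_{α/2} + z_β)/d)² = 1.500 × (2.484/0.20)².
n₁ = 1.500 × 154.26 = 231.4.
Round up: n₁ = 232, giving n₂ = 2 × 232 = 464.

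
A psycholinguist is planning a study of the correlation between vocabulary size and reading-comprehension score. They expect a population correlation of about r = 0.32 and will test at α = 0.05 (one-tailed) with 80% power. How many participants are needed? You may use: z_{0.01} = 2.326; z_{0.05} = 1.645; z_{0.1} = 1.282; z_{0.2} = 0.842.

n = 60

Fisher's z: C = ½·ln((1+r)/(1−r)) = ½·ln(1.9412) = 0.3316.
n = ((z_{α} + z_β)/C)² + 3.
(1.645 + 0.842) / 0.3316 = 2.487 / 0.3316 = 7.500.
n = 7.500² + 3 = 56.25 + 3 = 59.2.
Round up.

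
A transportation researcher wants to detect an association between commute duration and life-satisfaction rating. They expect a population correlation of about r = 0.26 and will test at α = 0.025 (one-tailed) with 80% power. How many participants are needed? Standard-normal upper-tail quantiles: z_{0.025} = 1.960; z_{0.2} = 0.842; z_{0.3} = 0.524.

n = 114

Fisher's z: C = ½·ln((1+r)/(1−r)) = ½·ln(1.7027) = 0.2661.
n = ((z_{α} + z_β)/C)² + 3.
(1.960 + 0.842) / 0.2661 = 2.802 / 0.2661 = 10.530.
n = 10.530² + 3 = 110.88 + 3 = 113.9.
Round up.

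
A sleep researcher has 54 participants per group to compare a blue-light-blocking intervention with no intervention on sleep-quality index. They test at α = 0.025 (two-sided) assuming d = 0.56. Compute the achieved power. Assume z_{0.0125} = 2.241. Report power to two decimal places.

For two equal groups, power = Φ(d·√(n/2) − z_{α/2}).
d·√(n/2) = 0.56 × √(54/2) = 0.56 × 5.196 = 2.910.
z_β = 2.910 − 2.241 = 0.669.
Power = Φ(0.669) = 0.748.

power ≈ 0.75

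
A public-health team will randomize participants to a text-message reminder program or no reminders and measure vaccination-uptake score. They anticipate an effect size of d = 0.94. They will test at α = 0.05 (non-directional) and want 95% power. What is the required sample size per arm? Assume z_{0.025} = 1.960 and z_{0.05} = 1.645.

For two independent groups with equal n: n = 2·((z_{α/2} + z_β) / d)².
z_{α/2} + z_β = 1.960 + 1.645 = 3.605.
n = 2 × (3.605 / 0.94)² = 2 × 3.835² = 2 × 14.71 = 29.4.
Round up to the next whole participant.

n = 30 per group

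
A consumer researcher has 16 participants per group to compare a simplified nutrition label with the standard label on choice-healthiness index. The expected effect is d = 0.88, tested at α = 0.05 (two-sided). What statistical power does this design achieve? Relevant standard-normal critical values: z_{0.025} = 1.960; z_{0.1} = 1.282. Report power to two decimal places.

For two equal groups, power = Φ(d·√(n/2) − z_{α/2}).
d·√(n/2) = 0.88 × √(16/2) = 0.88 × 2.828 = 2.489.
z_β = 2.489 − 1.960 = 0.529.
Power = Φ(0.529) = 0.702.

power ≈ 0.70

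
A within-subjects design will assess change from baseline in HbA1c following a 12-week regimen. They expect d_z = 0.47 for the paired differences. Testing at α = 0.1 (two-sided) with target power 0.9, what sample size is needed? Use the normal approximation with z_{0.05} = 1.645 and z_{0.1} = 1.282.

For a paired (one-sample on differences) test: n = ((z_{α/2} + z_β) / d)².
z_{α/2} + z_β = 1.645 + 1.282 = 2.927.
n = (2.927 / 0.47)² = 6.228² = 38.78.
Round up.

n = 39 pairs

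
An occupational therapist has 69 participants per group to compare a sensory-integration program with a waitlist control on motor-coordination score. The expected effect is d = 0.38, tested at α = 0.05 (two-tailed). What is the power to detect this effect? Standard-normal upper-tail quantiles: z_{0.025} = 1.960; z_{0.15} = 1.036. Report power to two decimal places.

power ≈ 0.61

For two equal groups, power = Φ(d·√(n/2) − z_{α/2}).
d·√(n/2) = 0.38 × √(69/2) = 0.38 × 5.874 = 2.232.
z_β = 2.232 − 1.960 = 0.272.
Power = Φ(0.272) = 0.607.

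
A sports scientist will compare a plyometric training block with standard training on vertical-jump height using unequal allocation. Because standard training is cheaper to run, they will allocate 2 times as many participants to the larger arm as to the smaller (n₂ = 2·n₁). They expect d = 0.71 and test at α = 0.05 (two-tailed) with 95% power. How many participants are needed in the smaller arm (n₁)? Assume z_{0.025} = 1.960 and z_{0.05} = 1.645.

With allocation ratio k = n₂/n₁ = 2, Var(x̄₁−x̄₂) = σ²(1/n₁ + 1/(k·n₁)) = σ²·(k+1)/(k·n₁).
So n₁ = (1 + 1/k)·((z_{α/2} + z_β)/d)² = 1.500 × (3.605/0.71)².
n₁ = 1.500 × 25.78 = 38.7.
Round up: n₁ = 39, giving n₂ = 2 × 39 = 78.

n₁ = 39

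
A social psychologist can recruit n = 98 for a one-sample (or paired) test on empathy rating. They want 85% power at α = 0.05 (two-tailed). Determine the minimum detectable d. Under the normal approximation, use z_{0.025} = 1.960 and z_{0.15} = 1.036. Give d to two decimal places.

For a single sample (or paired design) of n = 98: d_min = (z_{α/2} + z_β)/√n.
z-sum = 1.960 + 1.036 = 2.996.
d_min = 2.996 / √98 = 2.996 / 9.899 = 0.303.

d_min ≈ 0.30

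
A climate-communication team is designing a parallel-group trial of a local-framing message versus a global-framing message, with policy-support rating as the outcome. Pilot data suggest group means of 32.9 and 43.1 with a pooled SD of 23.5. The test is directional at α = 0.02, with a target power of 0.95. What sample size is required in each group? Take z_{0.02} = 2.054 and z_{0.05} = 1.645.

n = 146 per group

Cohen's d = |M₁ − M₂| / SD_pooled = |32.9 − 43.1| / 23.5 = 10.2 / 23.5 = 0.434.
For two independent groups with equal n: n = 2·((z_{α} + z_β) / d)².
z_{α} + z_β = 2.054 + 1.645 = 3.699.
n = 2 × (3.699 / 0.434)² = 2 × 8.523² = 2 × 72.64 = 145.3.
Round up to the next whole participant.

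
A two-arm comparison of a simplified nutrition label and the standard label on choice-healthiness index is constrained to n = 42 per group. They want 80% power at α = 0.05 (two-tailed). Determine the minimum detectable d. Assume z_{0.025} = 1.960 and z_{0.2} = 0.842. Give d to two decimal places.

For two independent groups of n = 42 each: d_min = (z_{α/2} + z_β)·√(2/n).
z-sum = 1.960 + 0.842 = 2.802.
d_min = 2.802 × √(2/42) = 2.802 × 0.2182 = 0.611.

d_min ≈ 0.61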